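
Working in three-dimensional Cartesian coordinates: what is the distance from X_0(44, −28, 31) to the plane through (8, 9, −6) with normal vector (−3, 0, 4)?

The plane has equation n·(r − (8, 9, −6)) = 0, i.e. n·r = -48.
n = (−3, 0, 4); n·P − (-48) = 40; |n| = 5; distance = 40/5 = 8.

8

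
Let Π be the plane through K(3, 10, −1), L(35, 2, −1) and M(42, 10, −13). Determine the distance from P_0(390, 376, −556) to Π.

9

KL = (32, −8, 0) and KM = (39, 0, −12), so a normal is n = KL × KM = (96, 384, 312).
d = |96·390 + 384·376 + 312·(-556) − 3816| / √(9216 + 147456 + 97344) = |4536| / 504 = 9.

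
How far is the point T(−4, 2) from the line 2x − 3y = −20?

6/√13

The normal to the line is n = (2, −3) with |n| = √13.
|n·T − (-20)| = |-14 − (-20)| = 6, so the distance is 6/√13 = 6√13/13.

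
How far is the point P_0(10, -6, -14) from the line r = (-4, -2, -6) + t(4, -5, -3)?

Direction vector d = (4, -5, -3).
AP = (14, -4, -8), and AP × d = (-28, 10, -54).
|AP × d|² = 3800 and |d|² = 50, so the distance is √(3800/50) = √76 = 2√19.

2√19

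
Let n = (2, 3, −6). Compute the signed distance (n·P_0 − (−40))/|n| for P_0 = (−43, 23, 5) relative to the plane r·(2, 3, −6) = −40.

n·P_0 − (-40) = -7.
|n| = 7, so the signed distance is -7/7 = -1.

-1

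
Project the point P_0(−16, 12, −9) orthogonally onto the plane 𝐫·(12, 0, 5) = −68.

n = (12, 0, 5), |n|² = 169, and n·P_0 − (-68) = -169.
t = -169/169 = -1, so the foot is P_0 − t·n = (−16, 12, −9) − (-1)·(12, 0, 5) = (−4, 12, −4).

(-4, 12, -4)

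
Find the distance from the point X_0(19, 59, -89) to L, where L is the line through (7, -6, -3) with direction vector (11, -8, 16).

√4709

Direction vector d = (11, -8, 16).
AP = (12, 65, -86); AP·d = -1764, |AP|² = 11765, |d|² = 441.
distance² = |AP|² − (AP·d)²/|d|² = 11765 − 3111696/441 = 4709, so the distance is √4709.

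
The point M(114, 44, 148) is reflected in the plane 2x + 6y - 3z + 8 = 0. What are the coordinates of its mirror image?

(766/7, 212/7, 1084/7)

With n = (2, 6, -3), the signed offset is (n·M − (-8))/|n|² = 56/49 = 8/7.
M' = M − 2t·n = (114, 44, 148) − (16/7)·(2, 6, -3) = (766/7, 212/7, 1084/7).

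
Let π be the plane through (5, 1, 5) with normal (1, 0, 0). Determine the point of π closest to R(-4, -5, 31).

n = (1, 0, 0), |n|² = 1, and n·R − 5 = -9.
t = -9/1 = -9, so the foot is R − t·n = (-4, -5, 31) − (-9)·(1, 0, 0) = (5, -5, 31).

(5, -5, 31)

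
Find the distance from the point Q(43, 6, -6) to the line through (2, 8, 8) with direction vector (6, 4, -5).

Direction vector d = (6, 4, -5).
AP = (41, -2, -14), and AP × d = (66, 121, 176).
|AP × d|² = 49973 and |d|² = 77, so the distance is √(49973/77) = √649.

√649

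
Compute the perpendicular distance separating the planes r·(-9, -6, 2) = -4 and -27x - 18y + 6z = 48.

20/11

Divide the second equation by 3 to match normals: -9x - 6y + 2z = 16.
Both planes have normal n = (-9, -6, 2), |n| = 11. Any point on the first plane is at distance |16 − (-4)|/|n| = 20/11 from the second.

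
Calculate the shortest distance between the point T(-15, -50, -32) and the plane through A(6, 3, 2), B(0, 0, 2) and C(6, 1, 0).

AB = (-6, -3, 0) and AC = (0, -2, -2), so a normal is n = AB × AC = (6, -12, 12).
Then n·(-15, -50, -32) - 24 = 102.
|n| = √(36 + 144 + 144) = 18, so the distance is |102|/18 = 17/3.

17/3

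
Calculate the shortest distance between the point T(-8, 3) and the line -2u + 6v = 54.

The normal to the line is n = (-2, 6) with |n| = 2√10.
|n·T − 54| = |34 − 54| = 20, so the distance is 20/(2√10) = √10.

√10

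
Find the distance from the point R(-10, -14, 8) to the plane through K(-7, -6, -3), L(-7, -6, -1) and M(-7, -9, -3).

KL = (0, 0, 2) and KM = (0, -3, 0), so a normal is n = KL × KM = (6, 0, 0).
d = |6·(-10) − (-42)| / √(36 + 0 + 0) = |-18| / 6 = 3.

3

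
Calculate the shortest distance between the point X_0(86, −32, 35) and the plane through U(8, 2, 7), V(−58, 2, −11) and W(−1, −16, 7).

UV = (−66, 0, −18) and UW = (−9, −18, 0), so a normal is n = UV × UW = (−324, 162, 1188).
d = |(-324)·86 + 162·(-32) + 1188·35 − 6048| / √(104976 + 26244 + 1411344) = |2484| / 1242 = 2.

2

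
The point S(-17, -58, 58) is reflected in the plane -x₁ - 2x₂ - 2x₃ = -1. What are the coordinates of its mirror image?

(-13, -50, 66)

With n = (-1, -2, -2), the signed offset is (n·S − (-1))/|n|² = 18/9 = 2.
S' = S − 2t·n = (-17, -58, 58) − 4·(-1, -2, -2) = (-13, -50, 66).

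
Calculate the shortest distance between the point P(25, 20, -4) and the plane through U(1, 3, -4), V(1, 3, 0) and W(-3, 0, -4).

4/5

UV = (0, 0, 4) and UW = (-4, -3, 0), so a normal is n = UV × UW = (12, -16, 0).
Then n·(25, 20, -4) - (-36) = 16.
|n| = √(144 + 256 + 0) = 20, so the distance is |16|/20 = 4/5.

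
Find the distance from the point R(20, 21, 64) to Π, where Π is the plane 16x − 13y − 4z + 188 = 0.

1

Normal vector n = (16, −13, −4), and n·(20, 21, 64) − (−188) = −21.
|n| = √(256 + 169 + 16) = 21, so the distance is |-21|/21 = 1.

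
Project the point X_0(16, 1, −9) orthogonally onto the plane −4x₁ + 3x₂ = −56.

(76/5, 8/5, -9)

The perpendicular from X_0 has direction n = (−4, 3, 0): r = (16, 1, −9) + t(−4, 3, 0).
Substitute into the plane: n·(X_0 + tn) = -56 gives -61 + 25t = -56, so t = 1/5.
Foot = (16, 1, −9) + (1/5)·(−4, 3, 0) = (76/5, 8/5, −9).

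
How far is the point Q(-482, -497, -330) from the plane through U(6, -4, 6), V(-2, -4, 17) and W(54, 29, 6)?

UV = (-8, 0, 11) and UW = (48, 33, 0), so a normal is n = UV × UW = (-363, 528, -264).
Then n·(-482, -497, -330) - (-5874) = 5544.
|n| = √(131769 + 278784 + 69696) = 693, so the distance is |5544|/693 = 8.

8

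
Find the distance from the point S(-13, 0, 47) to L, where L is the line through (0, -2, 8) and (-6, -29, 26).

A direction vector is d = (-6, -27, 18).
AP = (-13, 2, 39); AP·d = 726, |AP|² = 1694, |d|² = 1089.
distance² = |AP|² − (AP·d)²/|d|² = 1694 − 527076/1089 = 1210, so the distance is 11√10.

11√10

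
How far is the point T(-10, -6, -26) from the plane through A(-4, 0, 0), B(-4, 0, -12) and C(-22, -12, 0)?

AB = (0, 0, -12) and AC = (-18, -12, 0), so a normal is n = AB × AC = (-144, 216, 0).
Then n·(-10, -6, -26) - 576 = -432.
|n| = √(20736 + 46656 + 0) = 72√13, so the distance is |-432|/(72√13) = 6√13/13.

6√13/13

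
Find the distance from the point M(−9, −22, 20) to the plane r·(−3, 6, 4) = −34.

9/√61

Normal vector n = (−3, 6, 4), and n·(−9, −22, 20) − (−34) = 9.
|n| = √(9 + 36 + 16) = √61, so the distance is |9|/√61 = 9√61/61.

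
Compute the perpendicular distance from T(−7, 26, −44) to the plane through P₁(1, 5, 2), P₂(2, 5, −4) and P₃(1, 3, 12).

11/√62

P₁P₂ = (1, 0, −6) and P₁P₃ = (0, −2, 10), so a normal is n = P₁P₂ × P₁P₃ = (−12, −10, −2).
d = |(-12)·(-7) + (-10)·26 + (-2)·(-44) − (-66)| / √(144 + 100 + 4) = |-22| / (2√62) = 11/√62.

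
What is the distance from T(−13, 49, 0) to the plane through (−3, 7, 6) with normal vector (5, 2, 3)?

The plane has equation n·(r − (−3, 7, 6)) = 0, i.e. n·r = 17.
Then n·(−13, 49, 0) − 17 = 16.
|n| = √(25 + 4 + 9) = √38, so the distance is |16|/√38 = 16/√38.

8√38/19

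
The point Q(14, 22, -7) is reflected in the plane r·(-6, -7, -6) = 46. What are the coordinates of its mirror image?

n = (-6, -7, -6), |n|² = 121, n·Q − 46 = -242, so t = -242/121 = -2.
Foot F = Q − (-2)·n = (2, 8, -19); the reflection is 2F − Q = (-10, -6, -31).

(-10, -6, -31)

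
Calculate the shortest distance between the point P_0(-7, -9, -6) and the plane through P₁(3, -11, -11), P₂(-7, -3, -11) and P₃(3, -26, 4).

5√66/66

P₁P₂ = (-10, 8, 0) and P₁P₃ = (0, -15, 15), so a normal is n = P₁P₂ × P₁P₃ = (120, 150, 150).
n = (120, 150, 150); n·P − (-2940) = -150; |n| = 30√66; distance = 150/(30√66) = 5√66/66.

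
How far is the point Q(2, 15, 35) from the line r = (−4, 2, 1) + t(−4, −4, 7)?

Direction vector d = (−4, −4, 7).
AP = (6, 13, 34); AP·d = 162, |AP|² = 1361, |d|² = 81.
distance² = |AP|² − (AP·d)²/|d|² = 1361 − 26244/81 = 1037, so the distance is √1037.

√1037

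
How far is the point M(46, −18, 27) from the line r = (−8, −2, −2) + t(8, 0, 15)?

Direction vector d = (8, 0, 15).
AP = (54, −16, 29), and AP × d = (−240, −578, 128).
|AP × d|² = 408068 and |d|² = 289, so the distance is √(408068/289) = √1412 = 2√353.

2√353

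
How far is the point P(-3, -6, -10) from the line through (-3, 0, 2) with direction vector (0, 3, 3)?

3√2

Direction vector d = (0, 3, 3).
AP = (0, -6, -12); AP·d = -54, |AP|² = 180, |d|² = 18.
distance² = |AP|² − (AP·d)²/|d|² = 180 − 2916/18 = 18, so the distance is 3√2.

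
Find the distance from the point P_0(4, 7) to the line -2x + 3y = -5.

18√13/13

The normal to the line is n = (-2, 3) with |n| = √13.
|n·P_0 − (-5)| = |13 − (-5)| = 18, so the distance is 18/√13 = 18√13/13.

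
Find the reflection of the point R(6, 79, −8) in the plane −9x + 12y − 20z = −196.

(42, 31, 72)

With n = (−9, 12, −20), the signed offset is (n·R − (-196))/|n|² = 1250/625 = 2.
R' = R − 2t·n = (6, 79, −8) − 4·(−9, 12, −20) = (42, 31, 72).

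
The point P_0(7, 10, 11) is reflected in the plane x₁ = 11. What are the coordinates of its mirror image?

(15, 10, 11)

With n = (1, 0, 0), the signed offset is (n·P_0 − 11)/|n|² = -4/1 = -4.
P_0' = P_0 − 2t·n = (7, 10, 11) − (-8)·(1, 0, 0) = (15, 10, 11).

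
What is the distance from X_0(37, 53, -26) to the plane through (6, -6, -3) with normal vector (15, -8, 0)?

7/17

The plane has equation n·(r − (6, -6, -3)) = 0, i.e. n·r = 138.
Then n·(37, 53, -26) - 138 = -7.
|n| = √(225 + 64 + 0) = 17, so the distance is |-7|/17 = 7/17.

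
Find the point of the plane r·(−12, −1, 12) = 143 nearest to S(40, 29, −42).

(-8, 25, 6)

The perpendicular from S has direction n = (−12, −1, 12): r = (40, 29, −42) + μ(−12, −1, 12).
Substitute into the plane: n·(S + μn) = 143 gives -1013 + 289μ = 143, so μ = 4.
Foot = (40, 29, −42) + 4·(−12, −1, 12) = (−8, 25, 6).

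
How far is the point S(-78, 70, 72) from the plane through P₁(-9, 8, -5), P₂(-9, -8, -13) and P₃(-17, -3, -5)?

23/21

P₁P₂ = (0, -16, -8) and P₁P₃ = (-8, -11, 0), so a normal is n = P₁P₂ × P₁P₃ = (-88, 64, -128).
Then n·(-78, 70, 72) - 1944 = 184.
|n| = √(7744 + 4096 + 16384) = 168, so the distance is |184|/168 = 23/21.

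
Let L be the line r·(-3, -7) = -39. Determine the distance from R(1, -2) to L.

d = |(-3)·1 + (-7)·(-2) − (-39)| / √(9 + 49) = |50|/√58 = 25√58/29.

50/√58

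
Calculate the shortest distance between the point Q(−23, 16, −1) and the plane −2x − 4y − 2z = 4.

10/√6

n = (−2, −4, −2); n·P − 4 = -20; |n| = 2√6; distance = 20/(2√6) = 10/√6.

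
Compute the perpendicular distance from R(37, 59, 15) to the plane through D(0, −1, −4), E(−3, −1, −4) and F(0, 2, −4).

19

DE = (−3, 0, 0) and DF = (0, 3, 0), so a normal is n = DE × DF = (0, 0, −9).
Then n·(37, 59, 15) − 36 = −171.
|n| = √(0 + 0 + 81) = 9, so the distance is |-171|/9 = 19.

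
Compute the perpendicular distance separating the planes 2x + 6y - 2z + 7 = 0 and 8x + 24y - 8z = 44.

9√11/11

Divide the second equation by 4 to match normals: 2x + 6y - 2z = 11.
Both planes have normal n = (2, 6, -2), |n| = 2√11. Any point on the first plane is at distance |11 − (-7)|/|n| = 18/(2√11) = 9√11/11 from the second.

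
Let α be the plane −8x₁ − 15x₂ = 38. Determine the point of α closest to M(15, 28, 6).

The perpendicular from M has direction n = (−8, −15, 0): r = (15, 28, 6) + μ(−8, −15, 0).
Substitute into the plane: n·(M + μn) = 38 gives -540 + 289μ = 38, so μ = 2.
Foot = (15, 28, 6) + 2·(−8, −15, 0) = (−1, −2, 6).

(-1, -2, 6)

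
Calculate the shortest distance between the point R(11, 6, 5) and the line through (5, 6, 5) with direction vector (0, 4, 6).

6

Direction vector d = (0, 4, 6).
AP = (6, 0, 0); AP·d = 0, |AP|² = 36, |d|² = 52.
distance² = |AP|² − (AP·d)²/|d|² = 36 − 0/52 = 36, so the distance is 6.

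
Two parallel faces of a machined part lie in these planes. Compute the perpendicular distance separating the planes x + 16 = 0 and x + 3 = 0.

13

With common normal n = (1, 0, 0) (|n| = 1), the distance is |(-16) − (-3)|/|n| = 13/1 = 13.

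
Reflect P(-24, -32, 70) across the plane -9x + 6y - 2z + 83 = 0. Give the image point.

n = (-9, 6, -2), |n|² = 121, n·P − (-83) = -33, so t = -33/121 = -3/11.
Foot F = P − (-3/11)·n = (-291/11, -334/11, 764/11); the reflection is 2F − P = (-318/11, -316/11, 758/11).

(-318/11, -316/11, 758/11)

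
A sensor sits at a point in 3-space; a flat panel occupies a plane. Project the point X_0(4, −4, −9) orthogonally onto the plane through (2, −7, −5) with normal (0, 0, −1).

The perpendicular from X_0 has direction n = (0, 0, −1): r = (4, −4, −9) + λ(0, 0, −1).
Substitute into the plane: n·(X_0 + λn) = 5 gives 9 + 1λ = 5, so λ = -4.
Foot = (4, −4, −9) + (-4)·(0, 0, −1) = (4, −4, −5).

(4, -4, -5)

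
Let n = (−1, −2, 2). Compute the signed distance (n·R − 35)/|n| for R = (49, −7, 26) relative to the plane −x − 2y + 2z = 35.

n·R − 35 = -18.
|n| = 3, so the signed distance is -18/3 = -6.

-6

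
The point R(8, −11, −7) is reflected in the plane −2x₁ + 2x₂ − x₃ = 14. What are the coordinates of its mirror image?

With n = (−2, 2, −1), the signed offset is (n·R − 14)/|n|² = -45/9 = -5.
R' = R − 2t·n = (8, −11, −7) − (-10)·(−2, 2, −1) = (−12, 9, −17).

(-12, 9, -17)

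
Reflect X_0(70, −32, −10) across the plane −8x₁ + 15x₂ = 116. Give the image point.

n = (−8, 15, 0), |n|² = 289, n·X_0 − 116 = -1156, so t = -1156/289 = -4.
Foot F = X_0 − (-4)·n = (38, 28, −10); the reflection is 2F − X_0 = (6, 88, −10).

(6, 88, -10)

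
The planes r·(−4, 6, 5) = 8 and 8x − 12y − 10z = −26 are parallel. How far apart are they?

5√77/77

Divide the second equation by -2 to match normals: −4x + 6y + 5z = 13.
Both planes have normal n = (−4, 6, 5), |n| = √77. Any point on the first plane is at distance |13 − 8|/|n| = 5/√77 = 5√77/77 from the second.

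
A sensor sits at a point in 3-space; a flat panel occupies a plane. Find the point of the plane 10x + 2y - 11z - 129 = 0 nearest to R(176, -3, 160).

(182, -9/5, 767/5)

The perpendicular from R has direction n = (10, 2, -11): r = (176, -3, 160) + λ(10, 2, -11).
Substitute into the plane: n·(R + λn) = 129 gives -6 + 225λ = 129, so λ = 3/5.
Foot = (176, -3, 160) + (3/5)·(10, 2, -11) = (182, -9/5, 767/5).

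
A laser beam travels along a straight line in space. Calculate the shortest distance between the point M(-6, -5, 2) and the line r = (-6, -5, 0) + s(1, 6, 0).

Direction vector d = (1, 6, 0).
AP = (0, 0, 2); AP·d = 0, |AP|² = 4, |d|² = 37.
distance² = |AP|² − (AP·d)²/|d|² = 4 − 0/37 = 4, so the distance is 2.

2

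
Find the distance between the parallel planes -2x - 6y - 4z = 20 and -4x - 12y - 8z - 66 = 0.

Divide the second equation by 2 to match normals: -2x - 6y - 4z = 33.
With common normal n = (-2, -6, -4) (|n| = 2√14), the distance is |20 − 33|/|n| = 13/(2√14).

13√14/28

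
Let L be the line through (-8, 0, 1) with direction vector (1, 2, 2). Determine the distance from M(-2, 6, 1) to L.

6

Direction vector d = (1, 2, 2).
AP = (6, 6, 0), and AP × d = (12, -12, 6).
|AP × d|² = 324 and |d|² = 9, so the distance is √(324/9) = √36 = 6.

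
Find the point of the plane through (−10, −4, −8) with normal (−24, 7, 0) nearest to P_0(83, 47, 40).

(11, 68, 40)

n = (−24, 7, 0), |n|² = 625, and n·P_0 − 212 = -1875.
t = -1875/625 = -3, so the foot is P_0 − t·n = (83, 47, 40) − (-3)·(−24, 7, 0) = (11, 68, 40).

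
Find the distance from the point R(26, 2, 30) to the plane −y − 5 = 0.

7

Normal vector n = (0, −1, 0), and n·(26, 2, 30) − 5 = −7.
|n| = √(0 + 1 + 0) = 1, so the distance is |-7|/1 = 7.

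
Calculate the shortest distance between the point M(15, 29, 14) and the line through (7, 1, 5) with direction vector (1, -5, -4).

Direction vector d = (1, -5, -4).
AP = (8, 28, 9); AP·d = -168, |AP|² = 929, |d|² = 42.
distance² = |AP|² − (AP·d)²/|d|² = 929 − 28224/42 = 257, so the distance is √257.

√257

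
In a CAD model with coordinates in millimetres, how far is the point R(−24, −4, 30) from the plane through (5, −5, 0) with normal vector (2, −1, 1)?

29√6/6

The plane has equation n·(r − (5, −5, 0)) = 0, i.e. n·r = 15.
n = (2, −1, 1); n·P − 15 = -29; |n| = √6; distance = 29/√6.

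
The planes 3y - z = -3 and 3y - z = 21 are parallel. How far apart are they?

12√10/5

Both planes have normal n = (0, 3, -1), |n| = √10. Any point on the first plane is at distance |21 − (-3)|/|n| = 24/√10 = 12√10/5 from the second.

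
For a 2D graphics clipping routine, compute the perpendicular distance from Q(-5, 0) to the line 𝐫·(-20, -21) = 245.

5

The normal to the line is n = (-20, -21) with |n| = 29.
|n·Q − 245| = |100 − 245| = 145, so the distance is 145/29 = 5.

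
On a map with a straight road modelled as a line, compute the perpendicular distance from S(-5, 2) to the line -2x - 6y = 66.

34/√10

d = |(-2)·(-5) + (-6)·2 − 66| / √(4 + 36) = |-68|/(2√10) = 34/√10.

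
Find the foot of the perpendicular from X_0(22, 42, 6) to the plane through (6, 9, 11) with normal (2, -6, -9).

n = (2, -6, -9), |n|² = 121, and n·X_0 − (-141) = -121.
t = -121/121 = -1, so the foot is X_0 − t·n = (22, 42, 6) − (-1)·(2, -6, -9) = (24, 36, -3).

(24, 36, -3)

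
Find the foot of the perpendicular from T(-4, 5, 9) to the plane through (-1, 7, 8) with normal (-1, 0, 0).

n = (-1, 0, 0), |n|² = 1, and n·T − 1 = 3.
t = 3/1 = 3, so the foot is T − t·n = (-4, 5, 9) − 3·(-1, 0, 0) = (-1, 5, 9).

(-1, 5, 9)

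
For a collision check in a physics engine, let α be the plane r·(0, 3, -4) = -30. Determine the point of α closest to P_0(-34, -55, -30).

(-34, -266/5, -162/5)

The perpendicular from P_0 has direction n = (0, 3, -4): r = (-34, -55, -30) + λ(0, 3, -4).
Substitute into the plane: n·(P_0 + λn) = -30 gives -45 + 25λ = -30, so λ = 3/5.
Foot = (-34, -55, -30) + (3/5)·(0, 3, -4) = (-34, -266/5, -162/5).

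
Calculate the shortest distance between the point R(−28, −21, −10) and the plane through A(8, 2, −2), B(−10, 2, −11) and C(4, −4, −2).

2

AB = (−18, 0, −9) and AC = (−4, −6, 0), so a normal is n = AB × AC = (−54, 36, 108).
Then n·(−28, −21, −10) − (−576) = 252.
|n| = √(2916 + 1296 + 11664) = 126, so the distance is |252|/126 = 2.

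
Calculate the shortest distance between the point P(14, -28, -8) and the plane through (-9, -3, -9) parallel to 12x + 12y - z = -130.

Parallel planes share the normal n = (12, 12, -1); since (-9, -3, -9) lies on the plane, its equation is 12x + 12y - z = -135.
Then n·(14, -28, -8) - (-135) = -25.
|n| = √(144 + 144 + 1) = 17, so the distance is |-25|/17 = 25/17.

25/17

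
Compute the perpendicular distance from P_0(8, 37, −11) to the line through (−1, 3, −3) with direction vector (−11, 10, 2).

Direction vector d = (−11, 10, 2).
AP = (9, 34, −8), and AP × d = (148, 70, 464).
|AP × d|² = 242100 and |d|² = 225, so the distance is √(242100/225) = √1076 = 2√269.

2√269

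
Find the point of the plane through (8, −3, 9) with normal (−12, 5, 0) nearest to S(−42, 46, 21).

The perpendicular from S has direction n = (−12, 5, 0): r = (−42, 46, 21) + λ(−12, 5, 0).
Substitute into the plane: n·(S + λn) = -111 gives 734 + 169λ = -111, so λ = -5.
Foot = (−42, 46, 21) + (-5)·(−12, 5, 0) = (18, 21, 21).

(18, 21, 21)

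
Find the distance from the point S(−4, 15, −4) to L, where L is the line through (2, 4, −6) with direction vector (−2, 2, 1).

Direction vector d = (−2, 2, 1).
AP = (−6, 11, 2); AP·d = 36, |AP|² = 161, |d|² = 9.
distance² = |AP|² − (AP·d)²/|d|² = 161 − 1296/9 = 17, so the distance is √17.

√17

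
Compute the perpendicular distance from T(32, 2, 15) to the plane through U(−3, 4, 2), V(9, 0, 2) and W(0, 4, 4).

19/7

UV = (12, −4, 0) and UW = (3, 0, 2), so a normal is n = UV × UW = (−8, −24, 12).
Then n·(32, 2, 15) − (−48) = −76.
|n| = √(64 + 576 + 144) = 28, so the distance is |-76|/28 = 19/7.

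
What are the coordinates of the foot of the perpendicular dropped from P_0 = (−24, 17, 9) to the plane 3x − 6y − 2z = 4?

(-12, -7, 1)

The perpendicular from P_0 has direction n = (3, −6, −2): r = (−24, 17, 9) + t(3, −6, −2).
Substitute into the plane: n·(P_0 + tn) = 4 gives -192 + 49t = 4, so t = 4.
Foot = (−24, 17, 9) + 4·(3, −6, −2) = (−12, −7, 1).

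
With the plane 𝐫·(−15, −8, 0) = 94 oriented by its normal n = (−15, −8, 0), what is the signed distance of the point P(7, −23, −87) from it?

-15/17

n·P − 94 = -15.
|n| = 17, so the signed distance is -15/17.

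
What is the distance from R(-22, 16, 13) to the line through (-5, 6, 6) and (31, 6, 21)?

A direction vector is d = (36, 0, 15).
AP = (-17, 10, 7); AP·d = -507, |AP|² = 438, |d|² = 1521.
distance² = |AP|² − (AP·d)²/|d|² = 438 − 257049/1521 = 269, so the distance is √269.

√269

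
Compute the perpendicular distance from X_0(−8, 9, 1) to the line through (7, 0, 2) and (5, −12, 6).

√266

A direction vector is d = (−2, −12, 4).
AP = (−15, 9, −1); AP·d = -82, |AP|² = 307, |d|² = 164.
distance² = |AP|² − (AP·d)²/|d|² = 307 − 6724/164 = 266, so the distance is √266.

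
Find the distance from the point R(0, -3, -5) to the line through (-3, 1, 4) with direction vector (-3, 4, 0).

Direction vector d = (-3, 4, 0).
AP = (3, -4, -9); AP·d = -25, |AP|² = 106, |d|² = 25.
distance² = |AP|² − (AP·d)²/|d|² = 106 − 625/25 = 81, so the distance is 9.

9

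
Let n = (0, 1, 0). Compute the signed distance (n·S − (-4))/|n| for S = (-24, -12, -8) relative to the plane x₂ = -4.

n·S − (-4) = -8.
|n| = 1, so the signed distance is -8/1 = -8.

-8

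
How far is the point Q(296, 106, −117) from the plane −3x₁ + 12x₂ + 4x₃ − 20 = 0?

8

n = (−3, 12, 4); n·P − 20 = -104; |n| = 13; distance = 104/13 = 8.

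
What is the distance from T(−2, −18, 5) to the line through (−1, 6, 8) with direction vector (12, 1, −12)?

Direction vector d = (12, 1, −12).
AP = (−1, −24, −3), and AP × d = (291, −48, 287).
|AP × d|² = 169354 and |d|² = 289, so the distance is √(169354/289) = √586.

√586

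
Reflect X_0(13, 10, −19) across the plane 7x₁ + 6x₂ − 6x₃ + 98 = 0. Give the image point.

With n = (7, 6, −6), the signed offset is (n·X_0 − (-98))/|n|² = 363/121 = 3.
X_0' = X_0 − 2t·n = (13, 10, −19) − 6·(7, 6, −6) = (−29, −26, 17).

(-29, -26, 17)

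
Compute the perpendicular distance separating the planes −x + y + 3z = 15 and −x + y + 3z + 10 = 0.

25/√11

With common normal n = (−1, 1, 3) (|n| = √11), the distance is |15 − (-10)|/|n| = 25/√11 = 25√11/11.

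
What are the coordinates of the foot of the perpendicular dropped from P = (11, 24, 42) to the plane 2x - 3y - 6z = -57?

(21, 9, 12)

n = (2, -3, -6), |n|² = 49, and n·P − (-57) = -245.
t = -245/49 = -5, so the foot is P − t·n = (11, 24, 42) − (-5)·(2, -3, -6) = (21, 9, 12).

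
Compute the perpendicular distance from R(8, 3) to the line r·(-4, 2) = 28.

27/√5

d = |(-4)·8 + 2·3 − 28| / √(16 + 4) = |-54|/(2√5) = 27√5/5.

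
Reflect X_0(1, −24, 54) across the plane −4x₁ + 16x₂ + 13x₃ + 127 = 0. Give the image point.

n = (−4, 16, 13), |n|² = 441, n·X_0 − (-127) = 441, so t = 441/441 = 1.
Foot F = X_0 − 1·n = (5, −40, 41); the reflection is 2F − X_0 = (9, −56, 28).

(9, -56, 28)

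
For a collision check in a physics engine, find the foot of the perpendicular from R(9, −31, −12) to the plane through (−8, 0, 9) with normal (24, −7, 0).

(-15, -24, -12)

n = (24, −7, 0), |n|² = 625, and n·R − (-192) = 625.
t = 625/625 = 1, so the foot is R − t·n = (9, −31, −12) − 1·(24, −7, 0) = (−15, −24, −12).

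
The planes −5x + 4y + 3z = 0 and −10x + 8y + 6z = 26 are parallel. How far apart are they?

13/(5√2)

Divide the second equation by 2 to match normals: −5x + 4y + 3z = 13.
Both planes have normal n = (−5, 4, 3), |n| = 5√2. Any point on the first plane is at distance |13 − 0|/|n| = 13/(5√2) from the second.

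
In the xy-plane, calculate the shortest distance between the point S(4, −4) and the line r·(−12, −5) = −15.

The normal to the line is n = (−12, −5) with |n| = 13.
|n·S − (-15)| = |-28 − (-15)| = 13, so the distance is 13/13 = 1.

1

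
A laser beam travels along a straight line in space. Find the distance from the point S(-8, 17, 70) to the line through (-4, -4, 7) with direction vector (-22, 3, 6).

Direction vector d = (-22, 3, 6).
AP = (-4, 21, 63), and AP × d = (-63, -1362, 450).
|AP × d|² = 2061513 and |d|² = 529, so the distance is √(2061513/529) = √3897 = 3√433.

3√433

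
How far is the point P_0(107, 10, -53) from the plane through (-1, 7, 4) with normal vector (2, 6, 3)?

The plane has equation n·(r − (-1, 7, 4)) = 0, i.e. n·r = 52.
d = |2·107 + 6·10 + 3·(-53) − 52| / √(4 + 36 + 9) = |63| / 7 = 9.

9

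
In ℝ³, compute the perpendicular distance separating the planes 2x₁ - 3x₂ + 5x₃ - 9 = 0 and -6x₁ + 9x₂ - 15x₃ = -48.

7/√38

Divide the second equation by -3 to match normals: 2x₁ - 3x₂ + 5x₃ = 16.
With common normal n = (2, -3, 5) (|n| = √38), the distance is |9 − 16|/|n| = 7/√38 = 7√38/38.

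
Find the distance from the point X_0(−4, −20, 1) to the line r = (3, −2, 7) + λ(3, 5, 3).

√22

Direction vector d = (3, 5, 3).
AP = (−7, −18, −6), and AP × d = (−24, 3, 19).
|AP × d|² = 946 and |d|² = 43, so the distance is √(946/43) = √22.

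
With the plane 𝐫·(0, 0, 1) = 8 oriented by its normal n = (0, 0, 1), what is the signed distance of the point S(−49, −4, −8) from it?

-16

n·S − 8 = -16.
|n| = 1, so the signed distance is -16/1 = -16.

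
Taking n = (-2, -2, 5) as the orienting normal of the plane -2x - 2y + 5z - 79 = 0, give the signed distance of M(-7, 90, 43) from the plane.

-10√33/11

n·M − 79 = -30.
|n| = √33, so the signed distance is -10√33/11.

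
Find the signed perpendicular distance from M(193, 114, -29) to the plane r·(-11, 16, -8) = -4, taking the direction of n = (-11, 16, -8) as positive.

n·M − (-4) = -63.
|n| = 21, so the signed distance is -63/21 = -3.

-3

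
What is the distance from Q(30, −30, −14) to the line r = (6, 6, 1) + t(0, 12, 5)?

24

Direction vector d = (0, 12, 5).
AP = (24, −36, −15); AP·d = -507, |AP|² = 2097, |d|² = 169.
distance² = |AP|² − (AP·d)²/|d|² = 2097 − 257049/169 = 576, so the distance is 24.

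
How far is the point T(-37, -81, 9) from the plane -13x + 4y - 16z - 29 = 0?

16/21

n = (-13, 4, -16); n·P − 29 = -16; |n| = 21; distance = 16/21.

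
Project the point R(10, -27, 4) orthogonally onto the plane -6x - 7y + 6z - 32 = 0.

n = (-6, -7, 6), |n|² = 121, and n·R − 32 = 121.
t = 121/121 = 1, so the foot is R − t·n = (10, -27, 4) − 1·(-6, -7, 6) = (16, -20, -2).

(16, -20, -2)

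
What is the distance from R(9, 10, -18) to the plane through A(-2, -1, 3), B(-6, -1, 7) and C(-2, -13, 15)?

AB = (-4, 0, 4) and AC = (0, -12, 12), so a normal is n = AB × AC = (48, 48, 48).
Then n·(9, 10, -18) - 0 = 48.
|n| = √(2304 + 2304 + 2304) = 48√3, so the distance is |48|/(48√3) = √3/3.

1/√3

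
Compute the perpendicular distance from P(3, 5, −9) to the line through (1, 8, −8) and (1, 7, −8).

√5

A direction vector is d = (0, −1, 0).
AP = (2, −3, −1), and AP × d = (−1, 0, −2).
|AP × d|² = 5 and |d|² = 1, so the distance is √5.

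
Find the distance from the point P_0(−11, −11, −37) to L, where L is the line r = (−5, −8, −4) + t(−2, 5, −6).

3√61

Direction vector d = (−2, 5, −6).
AP = (−6, −3, −33); AP·d = 195, |AP|² = 1134, |d|² = 65.
distance² = |AP|² − (AP·d)²/|d|² = 1134 − 38025/65 = 549, so the distance is 3√61.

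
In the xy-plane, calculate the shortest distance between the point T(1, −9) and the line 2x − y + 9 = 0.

4√5

d = |2·1 + (-1)·(-9) − (-9)| / √(4 + 1) = |20|/√5 = 4√5.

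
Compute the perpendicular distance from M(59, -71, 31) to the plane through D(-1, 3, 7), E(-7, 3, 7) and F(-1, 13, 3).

28/√29

DE = (-6, 0, 0) and DF = (0, 10, -4), so a normal is n = DE × DF = (0, -24, -60).
n = (0, -24, -60); n·P − (-492) = 336; |n| = 12√29; distance = 336/(12√29) = 28√29/29.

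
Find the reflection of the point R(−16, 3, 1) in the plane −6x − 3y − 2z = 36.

n = (−6, −3, −2), |n|² = 49, n·R − 36 = 49, so t = 49/49 = 1.
Foot F = R − 1·n = (−10, 6, 3); the reflection is 2F − R = (−4, 9, 5).

(-4, 9, 5)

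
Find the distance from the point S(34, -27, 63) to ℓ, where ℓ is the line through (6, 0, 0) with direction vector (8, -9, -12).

3√577

Direction vector d = (8, -9, -12).
AP = (28, -27, 63); AP·d = -289, |AP|² = 5482, |d|² = 289.
distance² = |AP|² − (AP·d)²/|d|² = 5482 − 83521/289 = 5193, so the distance is 3√577.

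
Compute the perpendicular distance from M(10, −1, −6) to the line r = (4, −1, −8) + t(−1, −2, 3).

Direction vector d = (−1, −2, 3).
AP = (6, 0, 2), and AP × d = (4, −20, −12).
|AP × d|² = 560 and |d|² = 14, so the distance is √(560/14) = √40 = 2√10.

2√10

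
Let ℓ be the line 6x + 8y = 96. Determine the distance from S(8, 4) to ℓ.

The normal to the line is n = (6, 8) with |n| = 10.
|n·S − 96| = |80 − 96| = 16, so the distance is 16/10 = 8/5.

8/5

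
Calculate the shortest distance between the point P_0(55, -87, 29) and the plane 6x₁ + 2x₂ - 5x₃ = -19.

6√65/13

d = |6·55 + 2·(-87) + (-5)·29 − (-19)| / √(36 + 4 + 25) = |30| / √65 = 6√65/13.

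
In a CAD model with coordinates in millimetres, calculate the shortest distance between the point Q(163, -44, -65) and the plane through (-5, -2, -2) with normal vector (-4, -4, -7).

7

The plane has equation n·(r − (-5, -2, -2)) = 0, i.e. n·r = 42.
Then n·(163, -44, -65) - 42 = -63.
|n| = √(16 + 16 + 49) = 9, so the distance is |-63|/9 = 7.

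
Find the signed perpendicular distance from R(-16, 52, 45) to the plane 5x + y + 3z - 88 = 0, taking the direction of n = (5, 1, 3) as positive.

19/√35

n·R − 88 = 19.
|n| = √35, so the signed distance is 19/√35.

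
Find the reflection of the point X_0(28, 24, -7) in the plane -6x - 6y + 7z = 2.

With n = (-6, -6, 7), the signed offset is (n·X_0 − 2)/|n|² = -363/121 = -3.
X_0' = X_0 − 2t·n = (28, 24, -7) − (-6)·(-6, -6, 7) = (-8, -12, 35).

(-8, -12, 35)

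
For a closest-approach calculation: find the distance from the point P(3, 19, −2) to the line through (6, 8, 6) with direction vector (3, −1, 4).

3√10

Direction vector d = (3, −1, 4).
AP = (−3, 11, −8); AP·d = -52, |AP|² = 194, |d|² = 26.
distance² = |AP|² − (AP·d)²/|d|² = 194 − 2704/26 = 90, so the distance is 3√10.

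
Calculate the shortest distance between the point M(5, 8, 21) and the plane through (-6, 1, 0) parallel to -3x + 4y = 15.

Parallel planes share the normal n = (-3, 4, 0); since (-6, 1, 0) lies on the plane, its equation is -3x + 4y = 22.
n = (-3, 4, 0); n·P − 22 = -5; |n| = 5; distance = 5/5 = 1.

1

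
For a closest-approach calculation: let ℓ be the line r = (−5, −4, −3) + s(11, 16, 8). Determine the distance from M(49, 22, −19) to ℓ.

Direction vector d = (11, 16, 8).
AP = (54, 26, −16); AP·d = 882, |AP|² = 3848, |d|² = 441.
distance² = |AP|² − (AP·d)²/|d|² = 3848 − 777924/441 = 2084, so the distance is 2√521.

2√521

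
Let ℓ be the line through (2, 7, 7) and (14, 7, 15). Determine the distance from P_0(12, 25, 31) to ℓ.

2√133

A direction vector is d = (12, 0, 8).
AP = (10, 18, 24); AP·d = 312, |AP|² = 1000, |d|² = 208.
distance² = |AP|² − (AP·d)²/|d|² = 1000 − 97344/208 = 532, so the distance is 2√133.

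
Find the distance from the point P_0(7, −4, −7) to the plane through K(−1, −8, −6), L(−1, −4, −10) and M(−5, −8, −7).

4√33/33

KL = (0, 4, −4) and KM = (−4, 0, −1), so a normal is n = KL × KM = (−4, 16, 16).
Then n·(7, −4, −7) − (−220) = 16.
|n| = √(16 + 256 + 256) = 4√33, so the distance is |16|/(4√33) = 4/√33.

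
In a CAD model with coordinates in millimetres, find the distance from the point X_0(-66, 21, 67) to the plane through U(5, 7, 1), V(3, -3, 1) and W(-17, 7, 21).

UV = (-2, -10, 0) and UW = (-22, 0, 20), so a normal is n = UV × UW = (-200, 40, -220).
Then n·(-66, 21, 67) - (-940) = 240.
|n| = √(40000 + 1600 + 48400) = 300, so the distance is |240|/300 = 4/5.

4/5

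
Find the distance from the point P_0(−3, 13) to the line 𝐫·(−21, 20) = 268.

55/29

d = |(-21)·(-3) + 20·13 − 268| / √(441 + 400) = |55|/29 = 55/29.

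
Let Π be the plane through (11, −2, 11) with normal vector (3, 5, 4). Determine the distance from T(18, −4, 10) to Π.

7/(5√2)

The plane has equation n·(r − (11, −2, 11)) = 0, i.e. n·r = 67.
Then n·(18, −4, 10) − 67 = 7.
|n| = √(9 + 25 + 16) = 5√2, so the distance is |7|/(5√2) = 7√2/10.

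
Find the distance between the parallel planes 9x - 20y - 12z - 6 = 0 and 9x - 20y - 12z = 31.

1

With common normal n = (9, -20, -12) (|n| = 25), the distance is |6 − 31|/|n| = 25/25 = 1.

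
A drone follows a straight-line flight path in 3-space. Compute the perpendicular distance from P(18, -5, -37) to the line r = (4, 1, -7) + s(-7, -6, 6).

18√2

Direction vector d = (-7, -6, 6).
AP = (14, -6, -30), and AP × d = (-216, 126, -126).
|AP × d|² = 78408 and |d|² = 121, so the distance is √(78408/121) = √648 = 18√2.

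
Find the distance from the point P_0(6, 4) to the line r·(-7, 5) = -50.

d = |(-7)·6 + 5·4 − (-50)| / √(49 + 25) = |28|/√74 = 14√74/37.

28/√74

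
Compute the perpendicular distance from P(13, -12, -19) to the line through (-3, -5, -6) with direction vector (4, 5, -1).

Direction vector d = (4, 5, -1).
AP = (16, -7, -13); AP·d = 42, |AP|² = 474, |d|² = 42.
distance² = |AP|² − (AP·d)²/|d|² = 474 − 1764/42 = 432, so the distance is 12√3.

12√3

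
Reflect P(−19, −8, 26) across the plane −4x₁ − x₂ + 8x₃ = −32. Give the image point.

(13, 0, -38)

n = (−4, −1, 8), |n|² = 81, n·P − (-32) = 324, so t = 324/81 = 4.
Foot F = P − 4·n = (−3, −4, −6); the reflection is 2F − P = (13, 0, −38).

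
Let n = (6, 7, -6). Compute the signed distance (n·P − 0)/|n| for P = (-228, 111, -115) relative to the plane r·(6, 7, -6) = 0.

n·P − 0 = 99.
|n| = 11, so the signed distance is 99/11 = 9.

9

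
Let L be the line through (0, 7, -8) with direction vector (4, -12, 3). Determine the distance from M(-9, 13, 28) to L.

Direction vector d = (4, -12, 3).
AP = (-9, 6, 36), and AP × d = (450, 171, 84).
|AP × d|² = 238797 and |d|² = 169, so the distance is √(238797/169) = √1413 = 3√157.

3√157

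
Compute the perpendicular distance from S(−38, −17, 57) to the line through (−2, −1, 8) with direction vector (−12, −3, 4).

Direction vector d = (−12, −3, 4).
AP = (−36, −16, 49); AP·d = 676, |AP|² = 3953, |d|² = 169.
distance² = |AP|² − (AP·d)²/|d|² = 3953 − 456976/169 = 1249, so the distance is √1249.

√1249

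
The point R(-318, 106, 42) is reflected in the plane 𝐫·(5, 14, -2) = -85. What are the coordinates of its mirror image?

With n = (5, 14, -2), the signed offset is (n·R − (-85))/|n|² = -105/225 = -7/15.
R' = R − 2t·n = (-318, 106, 42) − (-14/15)·(5, 14, -2) = (-940/3, 1786/15, 602/15).

(-940/3, 1786/15, 602/15)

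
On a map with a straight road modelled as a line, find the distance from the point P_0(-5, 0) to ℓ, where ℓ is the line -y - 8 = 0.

d = |0·(-5) + (-1)·0 − 8| / √(0 + 1) = |-8|/1 = 8.

8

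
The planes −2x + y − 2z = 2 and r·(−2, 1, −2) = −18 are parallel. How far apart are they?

20/3

With common normal n = (−2, 1, −2) (|n| = 3), the distance is |2 − (-18)|/|n| = 20/3.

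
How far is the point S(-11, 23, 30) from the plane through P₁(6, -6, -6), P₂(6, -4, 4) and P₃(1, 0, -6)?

7/√62

P₁P₂ = (0, 2, 10) and P₁P₃ = (-5, 6, 0), so a normal is n = P₁P₂ × P₁P₃ = (-60, -50, 10).
d = |(-60)·(-11) + (-50)·23 + 10·30 − (-120)| / √(3600 + 2500 + 100) = |-70| / (10√62) = 7/√62.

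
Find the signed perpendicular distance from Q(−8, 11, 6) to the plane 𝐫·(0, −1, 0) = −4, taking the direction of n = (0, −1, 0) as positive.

n·Q − (-4) = -7.
|n| = 1, so the signed distance is -7/1 = -7.

-7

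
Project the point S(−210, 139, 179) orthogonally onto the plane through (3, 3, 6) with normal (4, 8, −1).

(-1918/9, 1195/9, 1618/9)

n = (4, 8, −1), |n|² = 81, and n·S − 30 = 63.
t = 63/81 = 7/9, so the foot is S − t·n = (−210, 139, 179) − (7/9)·(4, 8, −1) = (−1918/9, 1195/9, 1618/9).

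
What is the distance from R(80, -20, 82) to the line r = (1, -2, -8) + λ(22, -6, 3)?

Direction vector d = (22, -6, 3).
AP = (79, -18, 90), and AP × d = (486, 1743, -78).
|AP × d|² = 3280329 and |d|² = 529, so the distance is √(3280329/529) = √6201 = 3√689.

3√689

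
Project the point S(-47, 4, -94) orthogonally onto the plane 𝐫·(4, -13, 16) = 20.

(-31, -48, -30)

The perpendicular from S has direction n = (4, -13, 16): r = (-47, 4, -94) + t(4, -13, 16).
Substitute into the plane: n·(S + tn) = 20 gives -1744 + 441t = 20, so t = 4.
Foot = (-47, 4, -94) + 4·(4, -13, 16) = (-31, -48, -30).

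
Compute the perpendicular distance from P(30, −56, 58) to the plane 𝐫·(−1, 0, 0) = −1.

d = |(-1)·30 − (-1)| / √(1 + 0 + 0) = |-29| / 1 = 29.

29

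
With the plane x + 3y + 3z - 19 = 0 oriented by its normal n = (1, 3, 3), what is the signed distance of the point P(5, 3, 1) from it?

-2/√19

n·P − 19 = -2.
|n| = √19, so the signed distance is -2/√19.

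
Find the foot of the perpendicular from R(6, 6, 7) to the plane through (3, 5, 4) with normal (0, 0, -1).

n = (0, 0, -1), |n|² = 1, and n·R − (-4) = -3.
t = -3/1 = -3, so the foot is R − t·n = (6, 6, 7) − (-3)·(0, 0, -1) = (6, 6, 4).

(6, 6, 4)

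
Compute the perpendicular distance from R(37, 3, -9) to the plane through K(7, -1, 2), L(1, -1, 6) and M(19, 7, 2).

KL = (-6, 0, 4) and KM = (12, 8, 0), so a normal is n = KL × KM = (-32, 48, -48).
Then n·(37, 3, -9) - (-368) = -240.
|n| = √(1024 + 2304 + 2304) = 16√22, so the distance is |-240|/(16√22) = 15√22/22.

15/√22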